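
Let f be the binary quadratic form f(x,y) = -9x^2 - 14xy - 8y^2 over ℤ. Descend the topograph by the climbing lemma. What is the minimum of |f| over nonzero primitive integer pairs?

translate: b→-4 (≡14 mod 18), so (9,14,8)→(9,-4,3)
flip: (9,-4,3)→(3,4,9)
translate: b→-2 (≡4 mod 6), so (3,4,9)→(3,-2,8)
reduced (well bottom): (3,-2,8) with a≤c, −a<b≤a
well minimum |f| = |-3| = 3 (negative-definite)

3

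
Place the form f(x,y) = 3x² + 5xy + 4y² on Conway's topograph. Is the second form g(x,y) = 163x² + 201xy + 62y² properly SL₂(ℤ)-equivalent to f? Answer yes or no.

D₁ = -23, D₂ = -23
f: translate: b→-1 (≡5 mod 6), so (3,5,4)→(3,-1,2)
f: flip: (3,-1,2)→(2,1,3)
f: reduced (well bottom): (2,1,3) with a≤c, −a<b≤a
g: translate: b→-125 (≡201 mod 326), so (163,201,62)→(163,-125,24)
g: flip: (163,-125,24)→(24,125,163)
g: translate: b→-19 (≡125 mod 48), so (24,125,163)→(24,-19,4)
g: flip: (24,-19,4)→(4,19,24)
g: translate: b→3 (≡19 mod 8), so (4,19,24)→(4,3,2)
g: flip: (4,3,2)→(2,-3,4)
g: translate: b→1 (≡-3 mod 4), so (2,-3,4)→(2,1,3)
g: reduced (well bottom): (2,1,3) with a≤c, −a<b≤a
reduced forms (2, 1, 3) vs (2, 1, 3) ⇒ equivalent

yes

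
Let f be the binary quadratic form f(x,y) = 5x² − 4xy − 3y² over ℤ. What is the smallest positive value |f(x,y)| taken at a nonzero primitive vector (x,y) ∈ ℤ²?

descent: ρ → (-3,4,5)  [lands on river]
river: ρ → (5,6,-2)
river: ρ → (-2,6,5)
river: ρ → (5,4,-3)
river: ρ → (-3,8,1)
river: ρ → (1,8,-3)
closes: descent 1, river 6
min |a| on river = 1

1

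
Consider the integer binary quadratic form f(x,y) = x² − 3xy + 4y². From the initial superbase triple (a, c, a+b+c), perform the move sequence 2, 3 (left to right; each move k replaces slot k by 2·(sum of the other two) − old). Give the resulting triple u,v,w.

start (1,4,2) = (f(1,0),f(0,1),f(1,1))
replace slot 2: 2·(1+2) − 4 = 2 → (1,2,2)
replace slot 3: 2·(1+2) − 2 = 4 → (1,2,4)

1,2,4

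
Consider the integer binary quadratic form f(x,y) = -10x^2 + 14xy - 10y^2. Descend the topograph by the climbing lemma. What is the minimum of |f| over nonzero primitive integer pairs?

translate: b→6 (≡-14 mod 20), so (10,-14,10)→(10,6,6)
flip: (10,6,6)→(6,-6,10)
translate: b→6 (≡-6 mod 12), so (6,-6,10)→(6,6,10)
reduced (well bottom): (6,6,10) with a≤c, −a<b≤a
well minimum |f| = |-6| = 6 (negative-definite)

6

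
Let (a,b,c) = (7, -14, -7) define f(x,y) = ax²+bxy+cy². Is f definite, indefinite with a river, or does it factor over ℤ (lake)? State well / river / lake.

D = b²−4ac = (-14)² − 4·7·(-7) = 392
D > 0 non-square ⇒ indefinite ⇒ periodic river

river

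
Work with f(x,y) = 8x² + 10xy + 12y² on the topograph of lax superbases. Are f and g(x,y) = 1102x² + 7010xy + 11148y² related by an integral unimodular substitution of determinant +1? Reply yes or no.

D₁ = -284, D₂ = -284
f: translate: b→-6 (≡10 mod 16), so (8,10,12)→(8,-6,10)
f: reduced (well bottom): (8,-6,10) with a≤c, −a<b≤a
g: translate: b→398 (≡7010 mod 2204), so (1102,7010,11148)→(1102,398,36)
g: flip: (1102,398,36)→(36,-398,1102)
g: translate: b→34 (≡-398 mod 72), so (36,-398,1102)→(36,34,10)
g: flip: (36,34,10)→(10,-34,36)
g: translate: b→6 (≡-34 mod 20), so (10,-34,36)→(10,6,8)
g: flip: (10,6,8)→(8,-6,10)
g: reduced (well bottom): (8,-6,10) with a≤c, −a<b≤a
reduced forms (8, -6, 10) vs (8, -6, 10) ⇒ equivalent

yes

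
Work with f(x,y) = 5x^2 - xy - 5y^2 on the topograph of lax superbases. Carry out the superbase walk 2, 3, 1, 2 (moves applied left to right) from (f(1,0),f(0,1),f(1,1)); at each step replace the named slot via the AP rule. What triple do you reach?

start (5,-5,-1) = (f(1,0),f(0,1),f(1,1))
replace slot 2: 2·(5+(-1)) − (-5) = 13 → (5,13,-1)
replace slot 3: 2·(5+13) − (-1) = 37 → (5,13,37)
replace slot 1: 2·(13+37) − 5 = 95 → (95,13,37)
replace slot 2: 2·(95+37) − 13 = 251 → (95,251,37)

95,251,37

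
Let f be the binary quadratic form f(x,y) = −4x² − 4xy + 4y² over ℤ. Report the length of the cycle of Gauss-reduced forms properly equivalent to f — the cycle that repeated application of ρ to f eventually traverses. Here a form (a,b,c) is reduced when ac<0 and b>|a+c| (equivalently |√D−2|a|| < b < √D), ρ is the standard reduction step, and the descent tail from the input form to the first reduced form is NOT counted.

D = 80, ⌊√D⌋ = 8
descent: ρ → (4,4,-4)  [lands on river]
river: ρ → (-4,4,4)
ρ-cycle length = 2 (tail of 1 descent step not counted)

2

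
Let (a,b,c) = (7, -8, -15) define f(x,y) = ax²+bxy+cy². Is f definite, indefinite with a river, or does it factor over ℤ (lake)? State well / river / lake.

D = b²−4ac = (-8)² − 4·7·(-15) = 484
D = 22² is a perfect square ⇒ form factors over ℤ ⇒ lakes

lake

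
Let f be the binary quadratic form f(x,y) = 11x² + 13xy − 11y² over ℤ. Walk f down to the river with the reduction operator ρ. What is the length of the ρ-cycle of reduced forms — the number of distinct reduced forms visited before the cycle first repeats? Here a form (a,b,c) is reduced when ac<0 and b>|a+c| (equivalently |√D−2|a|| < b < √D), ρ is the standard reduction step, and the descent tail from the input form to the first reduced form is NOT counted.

D = 653, ⌊√D⌋ = 25
river: ρ → (-11,9,13)
river: ρ → (13,17,-7)
river: ρ → (-7,25,1)
river: ρ → (1,25,-7)
river: ρ → (-7,17,13)
river: ρ → (13,9,-11)
river: ρ → (-11,13,11)
river: ρ → (11,9,-13)
river: ρ → (-13,17,7)
river: ρ → (7,25,-1)
river: ρ → (-1,25,7)
river: ρ → (7,17,-13)
river: ρ → (-13,9,11)
river: ρ → (11,13,-11)
ρ-cycle length = 14 (tail of 0 descent steps not counted)

14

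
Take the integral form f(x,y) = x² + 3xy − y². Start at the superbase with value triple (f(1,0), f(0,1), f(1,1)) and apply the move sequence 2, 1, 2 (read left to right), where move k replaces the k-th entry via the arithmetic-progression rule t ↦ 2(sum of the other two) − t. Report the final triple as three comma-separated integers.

start (1,-1,3) = (f(1,0),f(0,1),f(1,1))
replace slot 2: 2·(1+3) − (-1) = 9 → (1,9,3)
replace slot 1: 2·(9+3) − 1 = 23 → (23,9,3)
replace slot 2: 2·(23+3) − 9 = 43 → (23,43,3)

23,43,3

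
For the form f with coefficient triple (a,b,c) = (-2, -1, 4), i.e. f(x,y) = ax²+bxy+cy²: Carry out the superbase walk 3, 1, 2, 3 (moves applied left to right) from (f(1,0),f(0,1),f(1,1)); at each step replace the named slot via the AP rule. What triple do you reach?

start (-2,4,1) = (f(1,0),f(0,1),f(1,1))
replace slot 3: 2·((-2)+4) − 1 = 3 → (-2,4,3)
replace slot 1: 2·(4+3) − (-2) = 16 → (16,4,3)
replace slot 2: 2·(16+3) − 4 = 34 → (16,34,3)
replace slot 3: 2·(16+34) − 3 = 97 → (16,34,97)

16,34,97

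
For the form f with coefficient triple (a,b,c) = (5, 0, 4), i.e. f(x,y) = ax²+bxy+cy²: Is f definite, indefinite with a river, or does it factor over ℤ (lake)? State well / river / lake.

D = b²−4ac = 0² − 4·5·4 = -80
D < 0 ⇒ definite ⇒ every region one sign ⇒ single well

well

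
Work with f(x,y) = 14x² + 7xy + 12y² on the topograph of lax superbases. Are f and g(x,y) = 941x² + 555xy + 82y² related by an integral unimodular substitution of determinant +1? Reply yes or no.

D₁ = -623, D₂ = -623
f: flip: (14,7,12)→(12,-7,14)
f: reduced (well bottom): (12,-7,14) with a≤c, −a<b≤a
g: flip: (941,555,82)→(82,-555,941)
g: translate: b→-63 (≡-555 mod 164), so (82,-555,941)→(82,-63,14)
g: flip: (82,-63,14)→(14,63,82)
g: translate: b→7 (≡63 mod 28), so (14,63,82)→(14,7,12)
g: flip: (14,7,12)→(12,-7,14)
g: reduced (well bottom): (12,-7,14) with a≤c, −a<b≤a
reduced forms (12, -7, 14) vs (12, -7, 14) ⇒ equivalent

yes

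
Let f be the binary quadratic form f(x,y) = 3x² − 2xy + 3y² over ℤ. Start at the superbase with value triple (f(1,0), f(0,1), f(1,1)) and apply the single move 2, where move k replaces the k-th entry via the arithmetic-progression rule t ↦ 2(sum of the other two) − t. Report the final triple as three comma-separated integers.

start (3,3,4) = (f(1,0),f(0,1),f(1,1))
replace slot 2: 2·(3+4) − 3 = 11 → (3,11,4)

3,11,4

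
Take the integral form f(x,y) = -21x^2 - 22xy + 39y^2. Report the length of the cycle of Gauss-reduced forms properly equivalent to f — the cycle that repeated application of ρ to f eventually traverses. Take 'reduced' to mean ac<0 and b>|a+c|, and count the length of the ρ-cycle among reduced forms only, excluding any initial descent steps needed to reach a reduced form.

D = 3760, ⌊√D⌋ = 61
descent: ρ → (39,22,-21)  [lands on river]
river: ρ → (-21,20,40)
river: ρ → (40,60,-1)
river: ρ → (-1,60,40)
river: ρ → (40,20,-21)
river: ρ → (-21,22,39)
river: ρ → (39,56,-4)
river: ρ → (-4,56,39)
ρ-cycle length = 8 (tail of 1 descent step not counted)

8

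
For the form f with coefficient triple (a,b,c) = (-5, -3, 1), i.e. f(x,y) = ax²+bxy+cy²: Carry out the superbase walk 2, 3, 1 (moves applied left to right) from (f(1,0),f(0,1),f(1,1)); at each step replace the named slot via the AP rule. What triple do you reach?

start (-5,1,-7) = (f(1,0),f(0,1),f(1,1))
replace slot 2: 2·((-5)+(-7)) − 1 = -25 → (-5,-25,-7)
replace slot 3: 2·((-5)+(-25)) − (-7) = -53 → (-5,-25,-53)
replace slot 1: 2·((-25)+(-53)) − (-5) = -151 → (-151,-25,-53)

-151,-25,-53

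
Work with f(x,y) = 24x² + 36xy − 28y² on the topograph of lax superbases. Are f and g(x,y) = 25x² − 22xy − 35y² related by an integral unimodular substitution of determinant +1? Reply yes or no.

D₁ = 3984, D₂ = 3984
river cycle of f (length 16): (-28, 20, 32), (32, 44, -16), (-16, 52, 20), (20, 28, -40), (-40, 52, 8), (8, 60, -12), (-12, 60, 8), (8, 52, -40), (-40, 28, 20), (20, 52, -16), … (6 more)
river cycle of g (length 20): (-35, 22, 25), (25, 28, -32), (-32, 36, 21), (21, 48, -20), (-20, 32, 37), (37, 42, -15), (-15, 48, 28), (28, 8, -35), (-35, 62, 1), (1, 62, -35), … (10 more)
cycles differ ⇒ inequivalent

no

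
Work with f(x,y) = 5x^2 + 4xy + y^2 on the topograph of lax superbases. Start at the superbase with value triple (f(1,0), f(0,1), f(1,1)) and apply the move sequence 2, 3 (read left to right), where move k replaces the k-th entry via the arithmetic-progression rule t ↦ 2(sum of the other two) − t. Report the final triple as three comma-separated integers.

start (5,1,10) = (f(1,0),f(0,1),f(1,1))
replace slot 2: 2·(5+10) − 1 = 29 → (5,29,10)
replace slot 3: 2·(5+29) − 10 = 58 → (5,29,58)

5,29,58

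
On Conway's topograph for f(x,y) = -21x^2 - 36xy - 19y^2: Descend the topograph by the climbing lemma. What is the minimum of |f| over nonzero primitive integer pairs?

translate: b→-6 (≡36 mod 42), so (21,36,19)→(21,-6,4)
flip: (21,-6,4)→(4,6,21)
translate: b→-2 (≡6 mod 8), so (4,6,21)→(4,-2,19)
reduced (well bottom): (4,-2,19) with a≤c, −a<b≤a
well minimum |f| = |-4| = 4 (negative-definite)

4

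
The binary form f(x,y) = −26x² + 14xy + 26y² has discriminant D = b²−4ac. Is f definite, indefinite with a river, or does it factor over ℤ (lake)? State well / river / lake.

D = b²−4ac = 14² − 4·(-26)·26 = 2900
D > 0 non-square ⇒ indefinite ⇒ periodic river

river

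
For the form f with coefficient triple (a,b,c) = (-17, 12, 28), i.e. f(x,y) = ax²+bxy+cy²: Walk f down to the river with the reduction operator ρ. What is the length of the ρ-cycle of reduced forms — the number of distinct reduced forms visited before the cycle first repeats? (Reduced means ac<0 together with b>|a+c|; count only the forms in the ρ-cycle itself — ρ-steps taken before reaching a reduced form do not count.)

D = 2048, ⌊√D⌋ = 45
river: ρ → (28,44,-1)
river: ρ → (-1,44,28)
river: ρ → (28,12,-17)
river: ρ → (-17,22,23)
river: ρ → (23,24,-16)
river: ρ → (-16,40,7)
river: ρ → (7,44,-4)
river: ρ → (-4,44,7)
river: ρ → (7,40,-16)
river: ρ → (-16,24,23)
river: ρ → (23,22,-17)
river: ρ → (-17,12,28)
ρ-cycle length = 12 (tail of 0 descent steps not counted)

12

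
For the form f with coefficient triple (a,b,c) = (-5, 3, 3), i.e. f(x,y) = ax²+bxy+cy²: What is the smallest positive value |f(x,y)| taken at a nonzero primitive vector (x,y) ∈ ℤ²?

river: ρ → (3,3,-5)
river: ρ → (-5,7,1)
river: ρ → (1,7,-5)
river: ρ → (-5,3,3)
closes: descent 0, river 4
min |a| on river = 1

1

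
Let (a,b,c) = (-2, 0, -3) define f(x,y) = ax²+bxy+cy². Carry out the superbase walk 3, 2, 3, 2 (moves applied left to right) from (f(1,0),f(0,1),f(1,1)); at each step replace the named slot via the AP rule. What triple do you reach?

start (-2,-3,-5) = (f(1,0),f(0,1),f(1,1))
replace slot 3: 2·((-2)+(-3)) − (-5) = -5 → (-2,-3,-5)
replace slot 2: 2·((-2)+(-5)) − (-3) = -11 → (-2,-11,-5)
replace slot 3: 2·((-2)+(-11)) − (-5) = -21 → (-2,-11,-21)
replace slot 2: 2·((-2)+(-21)) − (-11) = -35 → (-2,-35,-21)

-2,-35,-21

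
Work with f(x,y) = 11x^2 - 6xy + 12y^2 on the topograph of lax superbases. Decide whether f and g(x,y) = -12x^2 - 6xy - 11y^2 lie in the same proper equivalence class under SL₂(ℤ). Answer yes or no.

D₁ = -492, D₂ = -492
f: reduced (well bottom): (11,-6,12) with a≤c, −a<b≤a
g is negative-definite; reduce −g:
−g: flip: (12,6,11)→(11,-6,12)
−g: reduced (well bottom): (11,-6,12) with a≤c, −a<b≤a
flip sign back: reduced form of g is (-11,6,-12)
reduced forms (11, -6, 12) vs (-11, 6, -12) ⇒ inequivalent

no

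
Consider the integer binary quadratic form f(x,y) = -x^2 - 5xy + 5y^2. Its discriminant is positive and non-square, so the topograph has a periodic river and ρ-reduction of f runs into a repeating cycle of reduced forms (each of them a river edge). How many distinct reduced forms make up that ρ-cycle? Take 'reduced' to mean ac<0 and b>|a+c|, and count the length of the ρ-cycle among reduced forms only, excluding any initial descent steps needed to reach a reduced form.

D = 45, ⌊√D⌋ = 6
descent: ρ → (5,5,-1)  [lands on river]
river: ρ → (-1,5,5)
ρ-cycle length = 2 (tail of 1 descent step not counted)

2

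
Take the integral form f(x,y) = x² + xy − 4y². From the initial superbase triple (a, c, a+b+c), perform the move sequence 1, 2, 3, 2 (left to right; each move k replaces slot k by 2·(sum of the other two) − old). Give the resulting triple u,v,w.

start (1,-4,-2) = (f(1,0),f(0,1),f(1,1))
replace slot 1: 2·((-4)+(-2)) − 1 = -13 → (-13,-4,-2)
replace slot 2: 2·((-13)+(-2)) − (-4) = -26 → (-13,-26,-2)
replace slot 3: 2·((-13)+(-26)) − (-2) = -76 → (-13,-26,-76)
replace slot 2: 2·((-13)+(-76)) − (-26) = -152 → (-13,-152,-76)

-13,-152,-76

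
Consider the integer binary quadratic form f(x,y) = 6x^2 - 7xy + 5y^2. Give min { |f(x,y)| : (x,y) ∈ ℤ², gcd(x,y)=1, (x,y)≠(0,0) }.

translate: b→5 (≡-7 mod 12), so (6,-7,5)→(6,5,4)
flip: (6,5,4)→(4,-5,6)
translate: b→3 (≡-5 mod 8), so (4,-5,6)→(4,3,5)
reduced (well bottom): (4,3,5) with a≤c, −a<b≤a
well minimum = a = 4

4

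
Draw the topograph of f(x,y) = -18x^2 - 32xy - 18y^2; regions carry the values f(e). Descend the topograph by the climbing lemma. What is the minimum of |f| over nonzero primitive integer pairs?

translate: b→-4 (≡32 mod 36), so (18,32,18)→(18,-4,4)
flip: (18,-4,4)→(4,4,18)
reduced (well bottom): (4,4,18) with a≤c, −a<b≤a
well minimum |f| = |-4| = 4 (negative-definite)

4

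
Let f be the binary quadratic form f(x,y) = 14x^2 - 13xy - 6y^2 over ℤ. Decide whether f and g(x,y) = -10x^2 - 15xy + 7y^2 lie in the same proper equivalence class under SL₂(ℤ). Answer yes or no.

D₁ = 505, D₂ = 505
river cycle of f (length 8): (-6, 13, 14), (14, 15, -5), (-5, 15, 14), (14, 13, -6), (-6, 11, 16), (16, 21, -1), (-1, 21, 16), (16, 11, -6)
river cycle of g (length 8): (7, 15, -10), (-10, 5, 12), (12, 19, -3), (-3, 17, 18), (18, 19, -2), (-2, 21, 8), (8, 11, -12), (-12, 13, 7)
cycles differ ⇒ inequivalent

no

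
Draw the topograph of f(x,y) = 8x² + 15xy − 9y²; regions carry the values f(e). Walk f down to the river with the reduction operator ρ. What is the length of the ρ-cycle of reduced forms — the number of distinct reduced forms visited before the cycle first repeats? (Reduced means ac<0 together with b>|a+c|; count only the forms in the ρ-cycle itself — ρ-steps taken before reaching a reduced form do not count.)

D = 513, ⌊√D⌋ = 22
river: ρ → (-9,21,2)
river: ρ → (2,19,-19)
river: ρ → (-19,19,2)
river: ρ → (2,21,-9)
river: ρ → (-9,15,8)
river: ρ → (8,17,-7)
river: ρ → (-7,11,14)
river: ρ → (14,17,-4)
river: ρ → (-4,15,18)
river: ρ → (18,21,-1)
river: ρ → (-1,21,18)
river: ρ → (18,15,-4)
river: ρ → (-4,17,14)
river: ρ → (14,11,-7)
river: ρ → (-7,17,8)
river: ρ → (8,15,-9)
ρ-cycle length = 16 (tail of 0 descent steps not counted)

16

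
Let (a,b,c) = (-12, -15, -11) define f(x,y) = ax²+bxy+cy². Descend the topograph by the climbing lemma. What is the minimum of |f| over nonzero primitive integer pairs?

translate: b→-9 (≡15 mod 24), so (12,15,11)→(12,-9,8)
flip: (12,-9,8)→(8,9,12)
translate: b→-7 (≡9 mod 16), so (8,9,12)→(8,-7,11)
reduced (well bottom): (8,-7,11) with a≤c, −a<b≤a
well minimum |f| = |-8| = 8 (negative-definite)

8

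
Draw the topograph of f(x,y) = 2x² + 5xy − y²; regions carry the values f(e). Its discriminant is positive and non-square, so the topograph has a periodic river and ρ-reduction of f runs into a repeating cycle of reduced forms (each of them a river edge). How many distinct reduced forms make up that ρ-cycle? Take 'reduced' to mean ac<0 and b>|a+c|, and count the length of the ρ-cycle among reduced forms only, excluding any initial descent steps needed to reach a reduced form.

D = 33, ⌊√D⌋ = 5
river: ρ → (-1,5,2)
river: ρ → (2,3,-3)
river: ρ → (-3,3,2)
river: ρ → (2,5,-1)
ρ-cycle length = 4 (tail of 0 descent steps not counted)

4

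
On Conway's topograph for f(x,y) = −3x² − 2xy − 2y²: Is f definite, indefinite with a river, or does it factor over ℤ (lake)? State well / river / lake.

D = b²−4ac = (-2)² − 4·(-3)·(-2) = -20
D < 0 ⇒ definite ⇒ every region one sign ⇒ single well

well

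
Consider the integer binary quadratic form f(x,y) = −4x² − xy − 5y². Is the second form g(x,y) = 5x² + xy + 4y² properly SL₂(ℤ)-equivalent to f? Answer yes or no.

D₁ = -79, D₂ = -79
f is negative-definite; reduce −f:
−f: reduced (well bottom): (4,1,5) with a≤c, −a<b≤a
flip sign back: reduced form of f is (-4,-1,-5)
g: flip: (5,1,4)→(4,-1,5)
g: reduced (well bottom): (4,-1,5) with a≤c, −a<b≤a
reduced forms (-4, -1, -5) vs (4, -1, 5) ⇒ inequivalent

no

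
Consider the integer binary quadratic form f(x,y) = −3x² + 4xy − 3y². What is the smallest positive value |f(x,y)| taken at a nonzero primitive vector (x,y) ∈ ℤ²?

translate: b→2 (≡-4 mod 6), so (3,-4,3)→(3,2,2)
flip: (3,2,2)→(2,-2,3)
translate: b→2 (≡-2 mod 4), so (2,-2,3)→(2,2,3)
reduced (well bottom): (2,2,3) with a≤c, −a<b≤a
well minimum |f| = |-2| = 2 (negative-definite)

2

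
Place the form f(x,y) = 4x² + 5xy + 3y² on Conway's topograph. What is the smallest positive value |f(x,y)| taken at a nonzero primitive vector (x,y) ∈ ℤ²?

translate: b→-3 (≡5 mod 8), so (4,5,3)→(4,-3,2)
flip: (4,-3,2)→(2,3,4)
translate: b→-1 (≡3 mod 4), so (2,3,4)→(2,-1,3)
reduced (well bottom): (2,-1,3) with a≤c, −a<b≤a
well minimum = a = 2

2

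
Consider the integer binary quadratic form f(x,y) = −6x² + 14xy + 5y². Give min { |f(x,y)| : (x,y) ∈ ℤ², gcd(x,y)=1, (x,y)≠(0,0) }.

river: ρ → (5,16,-3)
river: ρ → (-3,14,10)
river: ρ → (10,6,-7)
river: ρ → (-7,8,9)
river: ρ → (9,10,-6)
river: ρ → (-6,14,5)
closes: descent 0, river 6
min |a| on river = 3

3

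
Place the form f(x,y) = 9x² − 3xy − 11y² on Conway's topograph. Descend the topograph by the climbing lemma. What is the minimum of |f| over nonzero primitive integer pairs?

descent: ρ → (-11,3,9)  [lands on river]
river: ρ → (9,15,-5)
river: ρ → (-5,15,9)
river: ρ → (9,3,-11)
river: ρ → (-11,19,1)
river: ρ → (1,19,-11)
closes: descent 1, river 6
min |a| on river = 1

1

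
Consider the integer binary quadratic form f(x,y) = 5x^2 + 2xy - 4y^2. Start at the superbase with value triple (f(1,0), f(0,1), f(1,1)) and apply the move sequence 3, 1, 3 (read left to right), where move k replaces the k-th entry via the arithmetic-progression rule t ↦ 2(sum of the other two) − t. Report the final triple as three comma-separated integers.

start (5,-4,3) = (f(1,0),f(0,1),f(1,1))
replace slot 3: 2·(5+(-4)) − 3 = -1 → (5,-4,-1)
replace slot 1: 2·((-4)+(-1)) − 5 = -15 → (-15,-4,-1)
replace slot 3: 2·((-15)+(-4)) − (-1) = -37 → (-15,-4,-37)

-15,-4,-37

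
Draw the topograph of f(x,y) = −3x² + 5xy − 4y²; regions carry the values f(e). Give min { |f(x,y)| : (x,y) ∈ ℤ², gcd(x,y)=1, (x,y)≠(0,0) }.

translate: b→1 (≡-5 mod 6), so (3,-5,4)→(3,1,2)
flip: (3,1,2)→(2,-1,3)
reduced (well bottom): (2,-1,3) with a≤c, −a<b≤a
well minimum |f| = |-2| = 2 (negative-definite)

2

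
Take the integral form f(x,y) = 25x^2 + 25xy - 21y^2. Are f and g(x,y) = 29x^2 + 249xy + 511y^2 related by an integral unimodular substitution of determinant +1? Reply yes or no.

D₁ = 2725, D₂ = 2725
river cycle of f (length 14): (-21, 17, 29), (29, 41, -9), (-9, 49, 9), (9, 41, -29), (-29, 17, 21), (21, 25, -25), (-25, 25, 21), (21, 17, -29), (-29, 41, 9), (9, 49, -9), … (4 more)
river cycle of g (length 14): (29, 17, -21), (-21, 25, 25), (25, 25, -21), (-21, 17, 29), (29, 41, -9), (-9, 49, 9), (9, 41, -29), (-29, 17, 21), (21, 25, -25), (-25, 25, 21), … (4 more)
cycles coincide ⇒ equivalent

yes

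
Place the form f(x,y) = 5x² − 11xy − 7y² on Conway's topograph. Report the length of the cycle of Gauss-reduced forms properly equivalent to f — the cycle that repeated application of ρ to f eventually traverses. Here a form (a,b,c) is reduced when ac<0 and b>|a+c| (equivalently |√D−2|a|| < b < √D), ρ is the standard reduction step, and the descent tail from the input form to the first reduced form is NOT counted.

D = 261, ⌊√D⌋ = 16
descent: ρ → (-7,11,5)  [lands on river]
river: ρ → (5,9,-9)
river: ρ → (-9,9,5)
river: ρ → (5,11,-7)
river: ρ → (-7,3,9)
river: ρ → (9,15,-1)
river: ρ → (-1,15,9)
river: ρ → (9,3,-7)
ρ-cycle length = 8 (tail of 1 descent step not counted)

8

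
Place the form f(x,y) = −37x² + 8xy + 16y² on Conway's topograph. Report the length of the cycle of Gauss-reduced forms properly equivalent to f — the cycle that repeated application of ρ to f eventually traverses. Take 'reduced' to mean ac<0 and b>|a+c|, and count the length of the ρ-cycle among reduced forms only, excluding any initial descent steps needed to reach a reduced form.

D = 2432, ⌊√D⌋ = 49
descent: ρ → (16,24,-29)  [lands on river]
river: ρ → (-29,34,11)
river: ρ → (11,32,-32)
river: ρ → (-32,32,11)
river: ρ → (11,34,-29)
river: ρ → (-29,24,16)
river: ρ → (16,40,-13)
river: ρ → (-13,38,19)
river: ρ → (19,38,-13)
river: ρ → (-13,40,16)
ρ-cycle length = 10 (tail of 1 descent step not counted)

10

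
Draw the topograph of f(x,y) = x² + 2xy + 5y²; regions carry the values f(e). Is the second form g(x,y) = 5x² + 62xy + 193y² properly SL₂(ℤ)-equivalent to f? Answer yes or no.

D₁ = -16, D₂ = -16
f: translate: b→0 (≡2 mod 2), so (1,2,5)→(1,0,4)
f: reduced (well bottom): (1,0,4) with a≤c, −a<b≤a
g: translate: b→2 (≡62 mod 10), so (5,62,193)→(5,2,1)
g: flip: (5,2,1)→(1,-2,5)
g: translate: b→0 (≡-2 mod 2), so (1,-2,5)→(1,0,4)
g: reduced (well bottom): (1,0,4) with a≤c, −a<b≤a
reduced forms (1, 0, 4) vs (1, 0, 4) ⇒ equivalent

yes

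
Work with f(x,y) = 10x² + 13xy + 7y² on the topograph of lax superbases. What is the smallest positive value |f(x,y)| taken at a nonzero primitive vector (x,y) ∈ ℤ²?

translate: b→-7 (≡13 mod 20), so (10,13,7)→(10,-7,4)
flip: (10,-7,4)→(4,7,10)
translate: b→-1 (≡7 mod 8), so (4,7,10)→(4,-1,7)
reduced (well bottom): (4,-1,7) with a≤c, −a<b≤a
well minimum = a = 4

4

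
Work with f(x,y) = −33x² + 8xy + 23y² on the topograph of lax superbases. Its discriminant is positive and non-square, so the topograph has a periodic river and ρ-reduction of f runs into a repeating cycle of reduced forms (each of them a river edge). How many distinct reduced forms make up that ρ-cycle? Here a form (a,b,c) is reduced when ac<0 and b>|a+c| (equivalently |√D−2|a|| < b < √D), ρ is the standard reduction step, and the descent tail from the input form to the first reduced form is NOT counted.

D = 3100, ⌊√D⌋ = 55
descent: ρ → (23,38,-18)  [lands on river]
river: ρ → (-18,34,27)
river: ρ → (27,20,-25)
river: ρ → (-25,30,22)
river: ρ → (22,14,-33)
river: ρ → (-33,52,3)
river: ρ → (3,50,-50)
river: ρ → (-50,50,3)
river: ρ → (3,52,-33)
river: ρ → (-33,14,22)
river: ρ → (22,30,-25)
river: ρ → (-25,20,27)
river: ρ → (27,34,-18)
river: ρ → (-18,38,23)
river: ρ → (23,54,-2)
river: ρ → (-2,54,23)
ρ-cycle length = 16 (tail of 1 descent step not counted)

16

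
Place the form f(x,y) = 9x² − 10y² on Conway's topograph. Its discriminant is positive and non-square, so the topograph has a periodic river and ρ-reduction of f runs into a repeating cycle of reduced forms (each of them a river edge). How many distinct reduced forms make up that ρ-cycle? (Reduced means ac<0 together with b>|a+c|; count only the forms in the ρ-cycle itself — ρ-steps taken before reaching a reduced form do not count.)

D = 360, ⌊√D⌋ = 18
descent: ρ → (-10,0,9)
descent: ρ → (9,18,-1)  [lands on river]
river: ρ → (-1,18,9)
ρ-cycle length = 2 (tail of 2 descent steps not counted)

2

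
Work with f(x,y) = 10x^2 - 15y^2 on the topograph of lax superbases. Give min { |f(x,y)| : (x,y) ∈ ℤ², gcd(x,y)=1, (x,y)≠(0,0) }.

descent: ρ → (-15,0,10)
descent: ρ → (10,20,-5)  [lands on river]
river: ρ → (-5,20,10)
closes: descent 2, river 2
min |a| on river = 5

5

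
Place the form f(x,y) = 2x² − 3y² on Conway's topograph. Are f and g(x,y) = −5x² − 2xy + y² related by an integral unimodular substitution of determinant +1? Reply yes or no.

D₁ = 24, D₂ = 24
river cycle of f (length 2): (2, 4, -1), (-1, 4, 2)
river cycle of g (length 2): (1, 4, -2), (-2, 4, 1)
cycles differ ⇒ inequivalent

no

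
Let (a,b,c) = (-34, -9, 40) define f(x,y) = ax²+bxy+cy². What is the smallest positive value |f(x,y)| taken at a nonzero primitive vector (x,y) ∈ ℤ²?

descent: ρ → (40,9,-34)  [lands on river]
river: ρ → (-34,59,15)
river: ρ → (15,61,-30)
river: ρ → (-30,59,17)
river: ρ → (17,43,-54)
river: ρ → (-54,65,6)
river: ρ → (6,67,-43)
river: ρ → (-43,19,30)
river: ρ → (30,41,-32)
river: ρ → (-32,23,39)
river: ρ → (39,55,-16)
river: ρ → (-16,73,3)
river: ρ → (3,71,-40)
river: ρ → (-40,9,34)
river: ρ → (34,59,-15)
river: ρ → (-15,61,30)
river: ρ → (30,59,-17)
river: ρ → (-17,43,54)
river: ρ → (54,65,-6)
river: ρ → (-6,67,43)
river: ρ → (43,19,-30)
river: ρ → (-30,41,32)
river: ρ → (32,23,-39)
river: ρ → (-39,55,16)
river: ρ → (16,73,-3)
river: ρ → (-3,71,40)
closes: descent 1, river 26
min |a| on river = 3

3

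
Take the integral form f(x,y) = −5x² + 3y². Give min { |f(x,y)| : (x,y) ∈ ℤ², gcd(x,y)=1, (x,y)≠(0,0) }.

descent: ρ → (3,6,-2)  [lands on river]
river: ρ → (-2,6,3)
closes: descent 1, river 2
min |a| on river = 2

2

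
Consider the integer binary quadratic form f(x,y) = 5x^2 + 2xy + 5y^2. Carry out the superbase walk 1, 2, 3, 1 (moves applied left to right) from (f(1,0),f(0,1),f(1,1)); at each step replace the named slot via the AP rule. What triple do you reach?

start (5,5,12) = (f(1,0),f(0,1),f(1,1))
replace slot 1: 2·(5+12) − 5 = 29 → (29,5,12)
replace slot 2: 2·(29+12) − 5 = 77 → (29,77,12)
replace slot 3: 2·(29+77) − 12 = 200 → (29,77,200)
replace slot 1: 2·(77+200) − 29 = 525 → (525,77,200)

525,77,200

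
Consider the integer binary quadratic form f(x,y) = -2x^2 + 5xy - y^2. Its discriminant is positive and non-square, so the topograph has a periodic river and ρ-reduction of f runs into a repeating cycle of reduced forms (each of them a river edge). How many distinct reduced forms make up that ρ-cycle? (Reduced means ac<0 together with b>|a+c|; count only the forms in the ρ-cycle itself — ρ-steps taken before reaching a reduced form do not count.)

D = 17, ⌊√D⌋ = 4
descent: ρ → (-1,3,2)  [lands on river]
river: ρ → (2,1,-2)
river: ρ → (-2,3,1)
river: ρ → (1,3,-2)
river: ρ → (-2,1,2)
river: ρ → (2,3,-1)
ρ-cycle length = 6 (tail of 1 descent step not counted)

6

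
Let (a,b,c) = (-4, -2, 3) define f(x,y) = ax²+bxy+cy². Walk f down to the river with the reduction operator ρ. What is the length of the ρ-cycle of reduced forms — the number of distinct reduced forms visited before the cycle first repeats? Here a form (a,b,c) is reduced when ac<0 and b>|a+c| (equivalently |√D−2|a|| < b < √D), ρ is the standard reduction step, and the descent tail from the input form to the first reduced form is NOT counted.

D = 52, ⌊√D⌋ = 7
descent: ρ → (3,2,-4)  [lands on river]
river: ρ → (-4,6,1)
river: ρ → (1,6,-4)
river: ρ → (-4,2,3)
river: ρ → (3,4,-3)
river: ρ → (-3,2,4)
river: ρ → (4,6,-1)
river: ρ → (-1,6,4)
river: ρ → (4,2,-3)
river: ρ → (-3,4,3)
ρ-cycle length = 10 (tail of 1 descent step not counted)

10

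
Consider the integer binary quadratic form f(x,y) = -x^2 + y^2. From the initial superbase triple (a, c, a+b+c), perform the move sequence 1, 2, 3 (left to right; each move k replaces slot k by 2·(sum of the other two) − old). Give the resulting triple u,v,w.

start (-1,1,0) = (f(1,0),f(0,1),f(1,1))
replace slot 1: 2·(1+0) − (-1) = 3 → (3,1,0)
replace slot 2: 2·(3+0) − 1 = 5 → (3,5,0)
replace slot 3: 2·(3+5) − 0 = 16 → (3,5,16)

3,5,16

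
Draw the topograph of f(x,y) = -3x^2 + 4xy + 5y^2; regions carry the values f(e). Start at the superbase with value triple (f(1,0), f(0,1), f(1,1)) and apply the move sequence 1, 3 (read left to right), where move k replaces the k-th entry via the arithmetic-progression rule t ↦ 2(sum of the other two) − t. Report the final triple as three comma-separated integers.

start (-3,5,6) = (f(1,0),f(0,1),f(1,1))
replace slot 1: 2·(5+6) − (-3) = 25 → (25,5,6)
replace slot 3: 2·(25+5) − 6 = 54 → (25,5,54)

25,5,54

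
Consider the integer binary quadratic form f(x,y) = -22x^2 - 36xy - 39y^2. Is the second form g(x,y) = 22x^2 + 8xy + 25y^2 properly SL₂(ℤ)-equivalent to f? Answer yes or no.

D₁ = -2136, D₂ = -2136
f is negative-definite; reduce −f:
−f: translate: b→-8 (≡36 mod 44), so (22,36,39)→(22,-8,25)
−f: reduced (well bottom): (22,-8,25) with a≤c, −a<b≤a
flip sign back: reduced form of f is (-22,8,-25)
g: reduced (well bottom): (22,8,25) with a≤c, −a<b≤a
reduced forms (-22, 8, -25) vs (22, 8, 25) ⇒ inequivalent

no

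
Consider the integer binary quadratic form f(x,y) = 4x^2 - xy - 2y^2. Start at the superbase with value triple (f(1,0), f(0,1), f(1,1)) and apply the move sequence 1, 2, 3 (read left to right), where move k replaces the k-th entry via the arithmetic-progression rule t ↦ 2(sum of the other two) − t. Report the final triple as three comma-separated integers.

start (4,-2,1) = (f(1,0),f(0,1),f(1,1))
replace slot 1: 2·((-2)+1) − 4 = -6 → (-6,-2,1)
replace slot 2: 2·((-6)+1) − (-2) = -8 → (-6,-8,1)
replace slot 3: 2·((-6)+(-8)) − 1 = -29 → (-6,-8,-29)

-6,-8,-29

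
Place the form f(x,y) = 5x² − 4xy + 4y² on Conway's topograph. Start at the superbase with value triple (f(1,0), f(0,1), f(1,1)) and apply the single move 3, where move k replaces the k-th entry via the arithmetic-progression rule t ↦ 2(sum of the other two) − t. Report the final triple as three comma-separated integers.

start (5,4,5) = (f(1,0),f(0,1),f(1,1))
replace slot 3: 2·(5+4) − 5 = 13 → (5,4,13)

5,4,13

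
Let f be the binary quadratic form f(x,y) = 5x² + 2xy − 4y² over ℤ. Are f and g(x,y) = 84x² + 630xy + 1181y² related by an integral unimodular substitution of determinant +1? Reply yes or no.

D₁ = 84, D₂ = 84
river cycle of f (length 6): (-4, 6, 3), (3, 6, -4), (-4, 2, 5), (5, 8, -1), (-1, 8, 5), (5, 2, -4)
river cycle of g (length 6): (5, 2, -4), (-4, 6, 3), (3, 6, -4), (-4, 2, 5), (5, 8, -1), (-1, 8, 5)
cycles coincide ⇒ equivalent

yes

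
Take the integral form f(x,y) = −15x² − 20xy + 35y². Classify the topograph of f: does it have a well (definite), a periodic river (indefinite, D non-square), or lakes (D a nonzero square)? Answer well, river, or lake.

D = b²−4ac = (-20)² − 4·(-15)·35 = 2500
D = 50² is a perfect square ⇒ form factors over ℤ ⇒ lakes

lake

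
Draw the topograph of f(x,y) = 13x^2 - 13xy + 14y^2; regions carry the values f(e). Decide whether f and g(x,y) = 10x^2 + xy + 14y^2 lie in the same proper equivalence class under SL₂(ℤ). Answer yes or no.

D₁ = -559, D₂ = -559
f: translate: b→13 (≡-13 mod 26), so (13,-13,14)→(13,13,14)
f: reduced (well bottom): (13,13,14) with a≤c, −a<b≤a
g: reduced (well bottom): (10,1,14) with a≤c, −a<b≤a
reduced forms (13, 13, 14) vs (10, 1, 14) ⇒ inequivalent

no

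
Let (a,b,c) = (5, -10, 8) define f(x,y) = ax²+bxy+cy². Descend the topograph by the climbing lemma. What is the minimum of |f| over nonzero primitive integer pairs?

translate: b→0 (≡-10 mod 10), so (5,-10,8)→(5,0,3)
flip: (5,0,3)→(3,0,5)
reduced (well bottom): (3,0,5) with a≤c, −a<b≤a
well minimum = a = 3

3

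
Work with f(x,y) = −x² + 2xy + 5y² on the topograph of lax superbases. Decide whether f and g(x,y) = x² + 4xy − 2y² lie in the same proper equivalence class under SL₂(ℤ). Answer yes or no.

D₁ = 24, D₂ = 24
river cycle of f (length 2): (-1, 4, 2), (2, 4, -1)
river cycle of g (length 2): (-2, 4, 1), (1, 4, -2)
cycles differ ⇒ inequivalent

no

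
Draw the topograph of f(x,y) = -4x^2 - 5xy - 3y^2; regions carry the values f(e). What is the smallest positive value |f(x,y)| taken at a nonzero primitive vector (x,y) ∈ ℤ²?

translate: b→-3 (≡5 mod 8), so (4,5,3)→(4,-3,2)
flip: (4,-3,2)→(2,3,4)
translate: b→-1 (≡3 mod 4), so (2,3,4)→(2,-1,3)
reduced (well bottom): (2,-1,3) with a≤c, −a<b≤a
well minimum |f| = |-2| = 2 (negative-definite)

2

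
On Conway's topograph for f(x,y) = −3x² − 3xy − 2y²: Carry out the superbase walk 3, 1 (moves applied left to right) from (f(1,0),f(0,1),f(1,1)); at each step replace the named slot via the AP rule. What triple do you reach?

start (-3,-2,-8) = (f(1,0),f(0,1),f(1,1))
replace slot 3: 2·((-3)+(-2)) − (-8) = -2 → (-3,-2,-2)
replace slot 1: 2·((-2)+(-2)) − (-3) = -5 → (-5,-2,-2)

-5,-2,-2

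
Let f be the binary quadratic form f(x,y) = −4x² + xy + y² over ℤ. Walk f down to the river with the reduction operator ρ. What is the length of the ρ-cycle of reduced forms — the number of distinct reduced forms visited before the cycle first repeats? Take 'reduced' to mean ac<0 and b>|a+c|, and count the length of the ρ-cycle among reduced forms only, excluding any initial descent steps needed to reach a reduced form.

D = 17, ⌊√D⌋ = 4
descent: ρ → (1,3,-2)  [lands on river]
river: ρ → (-2,1,2)
river: ρ → (2,3,-1)
river: ρ → (-1,3,2)
river: ρ → (2,1,-2)
river: ρ → (-2,3,1)
ρ-cycle length = 6 (tail of 1 descent step not counted)

6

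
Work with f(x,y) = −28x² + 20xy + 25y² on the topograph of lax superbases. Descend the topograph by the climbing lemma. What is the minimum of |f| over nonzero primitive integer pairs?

river: ρ → (25,30,-23)
river: ρ → (-23,16,32)
river: ρ → (32,48,-7)
river: ρ → (-7,50,25)
river: ρ → (25,50,-7)
river: ρ → (-7,48,32)
river: ρ → (32,16,-23)
river: ρ → (-23,30,25)
river: ρ → (25,20,-28)
river: ρ → (-28,36,17)
river: ρ → (17,32,-32)
river: ρ → (-32,32,17)
river: ρ → (17,36,-28)
river: ρ → (-28,20,25)
closes: descent 0, river 14
min |a| on river = 7

7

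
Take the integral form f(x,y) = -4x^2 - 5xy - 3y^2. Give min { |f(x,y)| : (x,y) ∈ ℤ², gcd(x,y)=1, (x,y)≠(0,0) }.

translate: b→-3 (≡5 mod 8), so (4,5,3)→(4,-3,2)
flip: (4,-3,2)→(2,3,4)
translate: b→-1 (≡3 mod 4), so (2,3,4)→(2,-1,3)
reduced (well bottom): (2,-1,3) with a≤c, −a<b≤a
well minimum |f| = |-2| = 2 (negative-definite)

2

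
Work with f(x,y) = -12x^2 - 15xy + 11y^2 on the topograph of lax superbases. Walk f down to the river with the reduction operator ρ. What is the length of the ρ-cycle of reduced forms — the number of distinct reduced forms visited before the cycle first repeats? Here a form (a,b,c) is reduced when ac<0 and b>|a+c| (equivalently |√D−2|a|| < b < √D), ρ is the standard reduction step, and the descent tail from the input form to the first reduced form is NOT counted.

D = 753, ⌊√D⌋ = 27
descent: ρ → (11,15,-12)  [lands on river]
river: ρ → (-12,9,14)
river: ρ → (14,19,-7)
river: ρ → (-7,23,8)
river: ρ → (8,25,-4)
river: ρ → (-4,23,14)
river: ρ → (14,5,-13)
river: ρ → (-13,21,6)
river: ρ → (6,27,-1)
river: ρ → (-1,27,6)
river: ρ → (6,21,-13)
river: ρ → (-13,5,14)
river: ρ → (14,23,-4)
river: ρ → (-4,25,8)
river: ρ → (8,23,-7)
river: ρ → (-7,19,14)
river: ρ → (14,9,-12)
river: ρ → (-12,15,11)
river: ρ → (11,7,-16)
river: ρ → (-16,25,2)
river: ρ → (2,27,-3)
river: ρ → (-3,27,2)
river: ρ → (2,25,-16)
river: ρ → (-16,7,11)
ρ-cycle length = 24 (tail of 1 descent step not counted)

24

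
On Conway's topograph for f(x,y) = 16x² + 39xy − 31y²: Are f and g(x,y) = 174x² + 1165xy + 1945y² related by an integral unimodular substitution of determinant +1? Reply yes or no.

D₁ = 3505, D₂ = 3505
river cycle of f (length 32): (-31, 23, 24), (24, 25, -30), (-30, 35, 19), (19, 41, -24), (-24, 55, 5), (5, 55, -24), (-24, 41, 19), (19, 35, -30), (-30, 25, 24), (24, 23, -31), … (22 more)
river cycle of g (length 32): (16, 39, -31), (-31, 23, 24), (24, 25, -30), (-30, 35, 19), (19, 41, -24), (-24, 55, 5), (5, 55, -24), (-24, 41, 19), (19, 35, -30), (-30, 25, 24), … (22 more)
cycles coincide ⇒ equivalent

yes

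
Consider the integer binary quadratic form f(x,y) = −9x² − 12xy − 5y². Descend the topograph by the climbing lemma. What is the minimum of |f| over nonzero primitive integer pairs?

translate: b→-6 (≡12 mod 18), so (9,12,5)→(9,-6,2)
flip: (9,-6,2)→(2,6,9)
translate: b→2 (≡6 mod 4), so (2,6,9)→(2,2,5)
reduced (well bottom): (2,2,5) with a≤c, −a<b≤a
well minimum |f| = |-2| = 2 (negative-definite)

2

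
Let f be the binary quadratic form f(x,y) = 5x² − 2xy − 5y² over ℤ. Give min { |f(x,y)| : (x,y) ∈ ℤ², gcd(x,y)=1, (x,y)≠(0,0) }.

descent: ρ → (-5,2,5)  [lands on river]
river: ρ → (5,8,-2)
river: ρ → (-2,8,5)
river: ρ → (5,2,-5)
river: ρ → (-5,8,2)
river: ρ → (2,8,-5)
closes: descent 1, river 6
min |a| on river = 2

2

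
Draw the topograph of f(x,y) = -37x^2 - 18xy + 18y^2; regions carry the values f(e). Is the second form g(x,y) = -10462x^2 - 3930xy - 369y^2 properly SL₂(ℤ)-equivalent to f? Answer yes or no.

D₁ = 2988, D₂ = 2988
river cycle of f (length 2): (18, 54, -1), (-1, 54, 18)
river cycle of g (length 2): (18, 54, -1), (-1, 54, 18)
cycles coincide ⇒ equivalent

yes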